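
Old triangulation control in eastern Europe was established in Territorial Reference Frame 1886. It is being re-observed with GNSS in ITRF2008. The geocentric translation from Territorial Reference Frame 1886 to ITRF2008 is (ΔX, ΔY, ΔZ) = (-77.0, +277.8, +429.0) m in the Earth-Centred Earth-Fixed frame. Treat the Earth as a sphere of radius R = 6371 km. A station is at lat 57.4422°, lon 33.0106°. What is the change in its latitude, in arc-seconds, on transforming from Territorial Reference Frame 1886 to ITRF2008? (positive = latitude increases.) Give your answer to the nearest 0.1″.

Δφ = 5.1″

sin φ = 0.842849, cos φ = 0.538150, sin λ = 0.544794, cos λ = 0.838570.
North component: ΔN = −sin φ cos λ·ΔX − sin φ sin λ·ΔY + cos φ·ΔZ = −(0.842849)(0.838570)(-77.0) − (0.842849)(0.544794)(277.8) + (0.538150)(429.0) = 157.73 m.
1° of latitude spans πR/180 = 111195 m, so Δφ = 157.73 / 111195 × 3600 = 5.107″.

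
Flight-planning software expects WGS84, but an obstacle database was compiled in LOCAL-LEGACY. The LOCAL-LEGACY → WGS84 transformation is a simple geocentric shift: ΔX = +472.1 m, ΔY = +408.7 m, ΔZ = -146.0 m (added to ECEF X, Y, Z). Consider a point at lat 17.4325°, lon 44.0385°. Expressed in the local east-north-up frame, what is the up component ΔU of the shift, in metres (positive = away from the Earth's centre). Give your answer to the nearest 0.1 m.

ΔU = 551.1 m

At φ = 17.4325°, λ = 44.0385°: sin φ = 0.299582, cos φ = 0.954071, sin λ = 0.695142, cos λ = 0.718873.
ΔU = cos φ cos λ·ΔX + cos φ sin λ·ΔY + sin φ·ΔZ = (0.954071)(0.718873)(472.1) + (0.954071)(0.695142)(408.7) + (0.299582)(-146.0) = 551.11 m.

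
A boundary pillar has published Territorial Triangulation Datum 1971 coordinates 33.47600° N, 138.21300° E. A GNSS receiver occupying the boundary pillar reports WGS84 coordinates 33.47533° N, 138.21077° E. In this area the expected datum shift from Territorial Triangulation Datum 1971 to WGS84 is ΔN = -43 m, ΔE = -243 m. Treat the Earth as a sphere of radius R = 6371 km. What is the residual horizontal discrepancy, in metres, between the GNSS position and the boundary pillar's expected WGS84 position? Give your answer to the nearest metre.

48 m

Observed coordinate differences: Δφ = -0.00067°, Δλ = -0.00223°.
Converting to metres (1° lat = 111195 m, cos φ = 0.834117): observed ΔN = -74.5 m, observed ΔE = -206.8 m.
Subtracting the expected shift leaves a residual of -74.5 − (-43) = -31.5 m north and -206.8 − (-243) = 36.2 m east.
Residual distance = √((-31.5)² + 36.2²) = 48.0 m.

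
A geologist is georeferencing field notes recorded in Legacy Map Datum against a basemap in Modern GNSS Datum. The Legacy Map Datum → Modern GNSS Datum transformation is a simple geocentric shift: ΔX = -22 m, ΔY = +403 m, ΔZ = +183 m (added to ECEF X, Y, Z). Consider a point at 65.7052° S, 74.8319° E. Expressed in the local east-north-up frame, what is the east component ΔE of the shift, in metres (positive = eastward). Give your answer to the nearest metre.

ΔE = 127 m

At φ = -65.7052°, λ = 74.8319°: sin φ = -0.911441, cos φ = 0.411432, sin λ = 0.965162, cos λ = 0.261652.
ΔE = −sin λ·ΔX + cos λ·ΔY = −(0.965162)·(-22) + (0.261652)·(403) = 126.68 m.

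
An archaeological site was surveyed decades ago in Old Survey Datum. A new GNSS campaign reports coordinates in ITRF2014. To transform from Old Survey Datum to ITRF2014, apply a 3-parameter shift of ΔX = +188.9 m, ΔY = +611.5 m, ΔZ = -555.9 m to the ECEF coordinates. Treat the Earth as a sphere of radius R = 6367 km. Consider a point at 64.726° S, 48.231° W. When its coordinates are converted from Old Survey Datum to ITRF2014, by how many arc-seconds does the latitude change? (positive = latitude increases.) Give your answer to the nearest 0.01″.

Δφ = -17.36″

sin φ = -0.904276, cos φ = 0.426948, sin λ = -0.745837, cos λ = 0.666129.
North component: ΔN = −sin φ cos λ·ΔX − sin φ sin λ·ΔY + cos φ·ΔZ = −(-0.904276)(0.666129)(188.9) − (-0.904276)(-0.745837)(611.5) + (0.426948)(-555.9) = -535.97 m.
1° of latitude spans πR/180 = 111125 m, so Δφ = -535.97 / 111125 × 3600 = -17.363″.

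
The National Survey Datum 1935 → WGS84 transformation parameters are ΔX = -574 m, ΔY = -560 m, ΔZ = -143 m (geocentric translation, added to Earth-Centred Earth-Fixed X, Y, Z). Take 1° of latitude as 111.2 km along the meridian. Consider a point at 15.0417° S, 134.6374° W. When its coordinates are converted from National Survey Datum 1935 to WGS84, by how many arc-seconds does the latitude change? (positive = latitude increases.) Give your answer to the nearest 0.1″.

Δφ = 2.3″

sin φ = -0.259522, cos φ = 0.965737, sin λ = -0.711568, cos λ = -0.702618.
North component: ΔN = −sin φ cos λ·ΔX − sin φ sin λ·ΔY + cos φ·ΔZ = −(-0.259522)(-0.702618)(-574) − (-0.259522)(-0.711568)(-560) + (0.965737)(-143) = 69.98 m.
1° of latitude spans 111200 m, so Δφ = 69.98 / 111200 × 3600 = 2.266″.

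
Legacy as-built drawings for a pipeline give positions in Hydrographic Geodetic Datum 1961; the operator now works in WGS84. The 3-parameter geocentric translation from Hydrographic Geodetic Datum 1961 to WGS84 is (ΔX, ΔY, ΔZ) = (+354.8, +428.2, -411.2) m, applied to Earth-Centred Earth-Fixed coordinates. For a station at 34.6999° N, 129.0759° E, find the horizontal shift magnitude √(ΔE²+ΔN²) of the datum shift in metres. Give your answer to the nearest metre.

The local east axis at (φ, λ) is (−sin λ, cos λ, 0), so ΔE = −sin(129.0759°)·354.8 + cos(129.0759°)·428.2 = -545.35 m.
The local north axis is (−sin φ cos λ, −sin φ sin λ, cos φ), giving ΔN = 127.318 − 189.238 − 338.066 = -399.99 m.
Horizontal magnitude = √(ΔE² + ΔN²) = √((-545.35)² + (-399.99)²) = 676.31 m.

676 m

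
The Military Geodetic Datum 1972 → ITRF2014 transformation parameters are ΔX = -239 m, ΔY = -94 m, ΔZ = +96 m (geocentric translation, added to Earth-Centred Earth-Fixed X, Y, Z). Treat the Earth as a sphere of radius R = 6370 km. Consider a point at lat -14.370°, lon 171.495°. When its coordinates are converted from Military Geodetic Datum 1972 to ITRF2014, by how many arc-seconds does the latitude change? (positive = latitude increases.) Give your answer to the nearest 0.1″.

Δφ = 4.8″

sin φ = -0.248183, cos φ = 0.968713, sin λ = 0.147896, cos λ = -0.989003.
North component: ΔN = −sin φ cos λ·ΔX − sin φ sin λ·ΔY + cos φ·ΔZ = −(-0.248183)(-0.989003)(-239) − (-0.248183)(0.147896)(-94) + (0.968713)(96) = 148.21 m.
1° of latitude spans πR/180 = 111177 m, so Δφ = 148.21 / 111177 × 3600 = 4.799″.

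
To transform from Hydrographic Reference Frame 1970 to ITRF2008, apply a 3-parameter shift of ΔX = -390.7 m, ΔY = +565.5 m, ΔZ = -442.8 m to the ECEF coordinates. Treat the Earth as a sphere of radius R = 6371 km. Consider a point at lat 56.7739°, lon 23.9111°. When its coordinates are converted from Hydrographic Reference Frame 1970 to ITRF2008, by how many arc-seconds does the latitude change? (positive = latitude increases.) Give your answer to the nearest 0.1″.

Δφ = -4.4″

sin φ = 0.836515, cos φ = 0.547944, sin λ = 0.405319, cos λ = 0.914175.
North component: ΔN = −sin φ cos λ·ΔX − sin φ sin λ·ΔY + cos φ·ΔZ = −(0.836515)(0.914175)(-390.7) − (0.836515)(0.405319)(565.5) + (0.547944)(-442.8) = -135.59 m.
1° of latitude spans πR/180 = 111195 m, so Δφ = -135.59 / 111195 × 3600 = -4.390″.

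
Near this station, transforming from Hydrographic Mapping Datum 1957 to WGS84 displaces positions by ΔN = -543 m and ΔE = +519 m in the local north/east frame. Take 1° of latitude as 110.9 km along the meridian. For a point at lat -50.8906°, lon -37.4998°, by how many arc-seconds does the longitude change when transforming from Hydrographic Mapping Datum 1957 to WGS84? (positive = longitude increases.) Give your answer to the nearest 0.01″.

Δλ = 26.71″

At latitude -50.8906°, cos φ = 0.630803.
1° of longitude at this latitude = 110.9 × cos φ = 69.96 km, so Δλ = 519.0 / 69956.1 = 0.0074189° = 26.708″.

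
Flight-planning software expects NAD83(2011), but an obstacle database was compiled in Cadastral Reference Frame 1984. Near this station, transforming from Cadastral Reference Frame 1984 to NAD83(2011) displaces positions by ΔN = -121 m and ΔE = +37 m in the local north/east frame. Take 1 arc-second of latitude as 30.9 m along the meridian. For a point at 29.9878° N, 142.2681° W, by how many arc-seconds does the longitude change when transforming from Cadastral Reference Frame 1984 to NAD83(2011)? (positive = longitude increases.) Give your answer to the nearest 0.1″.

Δλ = 1.4″

At latitude 29.9878°, cos φ = 0.866132.
1″ of longitude at this latitude = 30.90 × cos φ = 26.7635 m, so Δλ = 37.0 / 26.7635 = 1.382″.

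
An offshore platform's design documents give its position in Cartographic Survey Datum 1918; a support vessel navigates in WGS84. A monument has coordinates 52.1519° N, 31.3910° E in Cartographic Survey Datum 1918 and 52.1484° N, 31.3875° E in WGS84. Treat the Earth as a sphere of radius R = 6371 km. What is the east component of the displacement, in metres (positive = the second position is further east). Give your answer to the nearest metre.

ΔE = -239 m

Δφ = 52.1484° − 52.1519° = -0.0035°; Δλ = 31.3875° − 31.3910° = -0.0035°.
1° along a meridian = πR/180 = 111195 m.
ΔN = Δφ × 111195 = -389.2 m; ΔE = Δλ × 111195 × cos(52.1519°) = -0.0035 × 111195 × 0.613570 = -238.8 m.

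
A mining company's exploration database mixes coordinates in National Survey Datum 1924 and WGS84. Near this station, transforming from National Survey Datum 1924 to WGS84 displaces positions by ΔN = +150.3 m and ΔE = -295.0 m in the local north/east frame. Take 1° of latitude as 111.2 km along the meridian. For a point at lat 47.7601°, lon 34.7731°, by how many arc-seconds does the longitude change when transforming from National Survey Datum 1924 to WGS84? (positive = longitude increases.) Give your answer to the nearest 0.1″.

Δλ = -14.2″

At latitude 47.7601°, cos φ = 0.672236.
1° of longitude at this latitude = 111.2 × cos φ = 74.75 km, so Δλ = -295.0 / 74752.7 = -0.0039463° = -14.207″.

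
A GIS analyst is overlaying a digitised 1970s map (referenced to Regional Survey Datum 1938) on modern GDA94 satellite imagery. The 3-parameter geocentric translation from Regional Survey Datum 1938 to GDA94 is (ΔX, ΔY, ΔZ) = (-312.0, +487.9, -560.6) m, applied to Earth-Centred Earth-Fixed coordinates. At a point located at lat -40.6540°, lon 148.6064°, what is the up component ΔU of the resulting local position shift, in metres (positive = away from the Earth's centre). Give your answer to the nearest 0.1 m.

The local up (radial) axis is (cos φ cos λ, cos φ sin λ, sin φ), giving ΔU = 202.050 + 192.816 + 365.225 = 760.09 m.

ΔU = 760.1 m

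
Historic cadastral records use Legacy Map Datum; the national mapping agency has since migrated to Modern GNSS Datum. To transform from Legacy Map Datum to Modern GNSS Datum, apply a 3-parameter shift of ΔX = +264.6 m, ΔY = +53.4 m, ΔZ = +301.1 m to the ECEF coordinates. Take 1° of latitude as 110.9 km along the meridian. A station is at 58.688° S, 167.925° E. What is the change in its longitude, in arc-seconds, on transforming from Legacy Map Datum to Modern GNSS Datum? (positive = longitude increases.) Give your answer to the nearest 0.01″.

Δλ = -6.72″

sin φ = -0.854350, cos φ = 0.519698, sin λ = 0.209192, cos λ = -0.977875.
East component: ΔE = −sin λ·ΔX + cos λ·ΔY = −(0.209192)(264.6) + (-0.977875)(53.4) = -107.57 m.
1° of latitude spans 110900 m; at latitude φ, 1° of longitude spans that × cos φ = 57634.5 m, so Δλ = -107.57 / 57634.5 × 3600 = -6.719″.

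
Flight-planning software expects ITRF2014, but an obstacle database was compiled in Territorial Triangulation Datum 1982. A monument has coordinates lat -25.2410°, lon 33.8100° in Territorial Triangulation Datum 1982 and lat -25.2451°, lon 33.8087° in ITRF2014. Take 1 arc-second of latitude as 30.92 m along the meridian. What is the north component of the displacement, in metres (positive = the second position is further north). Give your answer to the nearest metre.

ΔN = -456 m

Δφ = -25.2451° − -25.2410° = -0.0041°; Δλ = 33.8087° − 33.8100° = -0.0013°.
1° of latitude = 3600 × 30.92 = 111312 m.
ΔN = Δφ × 111312 = -456.4 m; ΔE = Δλ × 111312 × cos(-25.2410°) = -0.0013 × 111312 × 0.904522 = -130.9 m.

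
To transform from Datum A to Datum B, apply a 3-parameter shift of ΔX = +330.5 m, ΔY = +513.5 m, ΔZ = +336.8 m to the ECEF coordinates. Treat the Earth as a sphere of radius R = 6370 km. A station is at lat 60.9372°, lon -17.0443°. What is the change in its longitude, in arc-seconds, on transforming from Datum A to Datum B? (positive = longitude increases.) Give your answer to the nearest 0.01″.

sin φ = 0.874088, cos φ = 0.485768, sin λ = -0.293111, cos λ = 0.956078.
East component: ΔE = −sin λ·ΔX + cos λ·ΔY = −(-0.293111)(330.5) + (0.956078)(513.5) = 587.82 m.
1° of latitude spans πR/180 = 111177 m; at latitude φ, 1° of longitude spans that × cos φ = 54006.5 m, so Δλ = 587.82 / 54006.5 × 3600 = 39.183″.

Δλ = 39.18″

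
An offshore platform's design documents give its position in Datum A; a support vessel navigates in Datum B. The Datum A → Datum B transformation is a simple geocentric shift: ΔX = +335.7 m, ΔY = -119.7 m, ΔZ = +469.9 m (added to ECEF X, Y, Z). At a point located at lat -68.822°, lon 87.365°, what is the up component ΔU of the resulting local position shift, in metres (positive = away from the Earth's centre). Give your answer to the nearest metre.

ΔU = -476 m

At φ = -68.822°, λ = 87.365°: sin φ = -0.932463, cos φ = 0.361267, sin λ = 0.998943, cos λ = 0.045973.
ΔU = cos φ cos λ·ΔX + cos φ sin λ·ΔY + sin φ·ΔZ = (0.361267)(0.045973)(335.7) + (0.361267)(0.998943)(-119.7) + (-0.932463)(469.9) = -475.79 m.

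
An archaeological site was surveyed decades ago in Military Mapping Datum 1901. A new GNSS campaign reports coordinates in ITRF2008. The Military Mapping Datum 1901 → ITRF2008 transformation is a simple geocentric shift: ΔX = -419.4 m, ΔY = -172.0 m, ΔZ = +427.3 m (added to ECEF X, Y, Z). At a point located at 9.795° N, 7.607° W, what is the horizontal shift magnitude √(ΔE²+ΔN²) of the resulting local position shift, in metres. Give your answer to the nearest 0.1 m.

537.7 m

At φ = 9.795°, λ = -7.607°: sin φ = 0.170124, cos φ = 0.985423, sin λ = -0.132377, cos λ = 0.991199.
ΔE = −sin λ·ΔX + cos λ·ΔY = −(-0.132377)·(-419.4) + (0.991199)·(-172.0) = -226.01 m.
ΔN = −sin φ cos λ·ΔX − sin φ sin λ·ΔY + cos φ·ΔZ = −(0.170124)(0.991199)(-419.4) − (0.170124)(-0.132377)(-172.0) + (0.985423)(427.3) = 487.92 m.
Horizontal magnitude = √(ΔE² + ΔN²) = √((-226.01)² + 487.92²) = 537.72 m.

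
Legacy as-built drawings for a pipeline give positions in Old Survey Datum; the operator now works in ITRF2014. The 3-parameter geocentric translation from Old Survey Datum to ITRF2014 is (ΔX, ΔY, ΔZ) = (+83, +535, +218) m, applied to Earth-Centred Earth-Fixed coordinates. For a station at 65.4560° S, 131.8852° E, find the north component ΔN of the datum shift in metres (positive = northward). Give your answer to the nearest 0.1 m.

ΔN = 402.5 m

The local north axis is (−sin φ cos λ, −sin φ sin λ, cos φ), giving ΔN = -50.407 + 362.310 + 90.555 = 402.46 m.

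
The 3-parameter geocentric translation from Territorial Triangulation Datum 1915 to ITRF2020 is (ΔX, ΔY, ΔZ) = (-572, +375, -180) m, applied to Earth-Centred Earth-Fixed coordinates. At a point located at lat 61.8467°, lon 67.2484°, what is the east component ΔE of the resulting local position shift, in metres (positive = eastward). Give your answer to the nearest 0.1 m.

ΔE = 672.5 m

The local east axis at (φ, λ) is (−sin λ, cos λ, 0), so ΔE = −sin(67.2484°)·(-572) + cos(67.2484°)·375 = 672.52 m.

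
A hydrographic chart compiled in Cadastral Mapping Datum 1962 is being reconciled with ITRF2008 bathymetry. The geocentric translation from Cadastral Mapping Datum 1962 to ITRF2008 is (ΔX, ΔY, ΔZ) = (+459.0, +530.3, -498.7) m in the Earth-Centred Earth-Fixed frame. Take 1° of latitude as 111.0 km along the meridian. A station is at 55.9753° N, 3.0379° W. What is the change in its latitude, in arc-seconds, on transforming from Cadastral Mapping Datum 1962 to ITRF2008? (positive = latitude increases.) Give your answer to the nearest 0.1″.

Δφ = -20.6″

sin φ = 0.828796, cos φ = 0.559550, sin λ = -0.052997, cos λ = 0.998595.
North component: ΔN = −sin φ cos λ·ΔX − sin φ sin λ·ΔY + cos φ·ΔZ = −(0.828796)(0.998595)(459.0) − (0.828796)(-0.052997)(530.3) + (0.559550)(-498.7) = -635.64 m.
1° of latitude spans 111000 m, so Δφ = -635.64 / 111000 × 3600 = -20.615″.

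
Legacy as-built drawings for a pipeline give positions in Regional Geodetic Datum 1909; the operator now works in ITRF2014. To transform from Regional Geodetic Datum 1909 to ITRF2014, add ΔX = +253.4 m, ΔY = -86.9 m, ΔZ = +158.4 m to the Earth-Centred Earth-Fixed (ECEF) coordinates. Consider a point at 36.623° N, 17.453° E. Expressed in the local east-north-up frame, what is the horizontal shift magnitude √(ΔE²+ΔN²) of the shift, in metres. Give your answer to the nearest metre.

The local east axis at (φ, λ) is (−sin λ, cos λ, 0), so ΔE = −sin(17.453°)·253.4 + cos(17.453°)·(-86.9) = -158.90 m.
The local north axis is (−sin φ cos λ, −sin φ sin λ, cos φ), giving ΔN = -144.206 + 15.548 + 127.128 = -1.53 m.
Horizontal magnitude = √(ΔE² + ΔN²) = √((-158.90)² + (-1.53)²) = 158.91 m.

159 m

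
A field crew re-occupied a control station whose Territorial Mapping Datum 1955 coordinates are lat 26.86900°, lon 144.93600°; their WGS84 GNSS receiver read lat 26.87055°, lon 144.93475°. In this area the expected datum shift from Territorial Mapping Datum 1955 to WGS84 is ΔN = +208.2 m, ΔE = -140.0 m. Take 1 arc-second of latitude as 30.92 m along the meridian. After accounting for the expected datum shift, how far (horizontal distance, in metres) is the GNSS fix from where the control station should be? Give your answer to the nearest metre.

39 m

Observed coordinate differences: Δφ = +0.00155°, Δλ = -0.00125°.
Converting to metres (1° lat = 111312 m, cos φ = 0.892042): observed ΔN = 172.5 m, observed ΔE = -124.1 m.
Subtracting the expected shift leaves a residual of 172.5 − (208.2) = -35.7 m north and -124.1 − (-140.0) = 15.9 m east.
Residual distance = √((-35.7)² + 15.9²) = 39.0 m.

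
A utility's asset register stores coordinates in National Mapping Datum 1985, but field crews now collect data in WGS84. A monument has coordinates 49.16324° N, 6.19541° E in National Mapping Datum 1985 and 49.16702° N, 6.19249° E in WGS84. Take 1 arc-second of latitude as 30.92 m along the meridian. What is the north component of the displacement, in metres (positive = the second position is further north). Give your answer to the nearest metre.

ΔN = 421 m

Δφ = 49.16702° − 49.16324° = +0.00378°; Δλ = 6.19249° − 6.19541° = -0.00292°.
1° of latitude = 3600 × 30.92 = 111312 m.
ΔN = Δφ × 111312 = 420.8 m; ΔE = Δλ × 111312 × cos(49.16324°) = -0.00292 × 111312 × 0.653906 = -212.5 m.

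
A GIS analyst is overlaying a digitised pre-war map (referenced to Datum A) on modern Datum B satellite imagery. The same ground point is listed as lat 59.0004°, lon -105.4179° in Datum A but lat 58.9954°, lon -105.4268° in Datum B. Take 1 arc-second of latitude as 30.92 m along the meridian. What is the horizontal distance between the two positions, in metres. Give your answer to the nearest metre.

755 m

Δφ = 58.9954° − 59.0004° = -0.0050°; Δλ = -105.4268° − -105.4179° = -0.0089°.
1° of latitude = 3600 × 30.92 = 111312 m.
ΔN = Δφ × 111312 = -556.6 m; ΔE = Δλ × 111312 × cos(59.0004°) = -0.0089 × 111312 × 0.515032 = -510.2 m.
Distance = √(ΔE² + ΔN²) = √((-510.2)² + (-556.6)²) = 755.0 m.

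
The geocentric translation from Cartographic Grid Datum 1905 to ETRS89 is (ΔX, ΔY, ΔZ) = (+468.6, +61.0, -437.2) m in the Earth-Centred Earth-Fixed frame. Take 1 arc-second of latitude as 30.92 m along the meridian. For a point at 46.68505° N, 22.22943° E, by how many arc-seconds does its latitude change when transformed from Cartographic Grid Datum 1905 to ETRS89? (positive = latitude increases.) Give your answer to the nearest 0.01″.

sin φ = 0.727594, cos φ = 0.686008, sin λ = 0.378316, cos λ = 0.925676.
North component: ΔN = −sin φ cos λ·ΔX − sin φ sin λ·ΔY + cos φ·ΔZ = −(0.727594)(0.925676)(468.6) − (0.727594)(0.378316)(61.0) + (0.686008)(-437.2) = -632.32 m.
1° of latitude spans 3600 × 30.92 = 111312 m, so Δφ = -632.32 / 111312 × 3600 = -20.450″.

Δφ = -20.45″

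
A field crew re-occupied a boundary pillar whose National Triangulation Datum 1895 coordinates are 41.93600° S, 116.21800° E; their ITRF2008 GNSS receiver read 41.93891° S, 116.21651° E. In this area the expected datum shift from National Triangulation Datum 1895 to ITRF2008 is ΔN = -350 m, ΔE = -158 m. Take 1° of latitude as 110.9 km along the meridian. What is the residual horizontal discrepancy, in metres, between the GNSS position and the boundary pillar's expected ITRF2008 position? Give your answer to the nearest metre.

Observed coordinate differences: Δφ = -0.00291°, Δλ = -0.00149°.
Converting to metres (1° lat = 110900 m, cos φ = 0.743892): observed ΔN = -322.7 m, observed ΔE = -122.9 m.
Subtracting the expected shift leaves a residual of -322.7 − (-350) = 27.3 m north and -122.9 − (-158) = 35.1 m east.
Residual distance = √(27.3² + 35.1²) = 44.4 m.

44 m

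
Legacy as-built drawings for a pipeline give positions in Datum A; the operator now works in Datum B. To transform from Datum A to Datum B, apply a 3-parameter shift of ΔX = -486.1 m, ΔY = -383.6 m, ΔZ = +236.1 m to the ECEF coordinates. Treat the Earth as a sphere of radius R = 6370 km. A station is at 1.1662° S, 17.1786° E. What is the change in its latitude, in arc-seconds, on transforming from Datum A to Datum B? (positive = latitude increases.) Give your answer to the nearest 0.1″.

sin φ = -0.020353, cos φ = 0.999793, sin λ = 0.295351, cos λ = 0.955389.
North component: ΔN = −sin φ cos λ·ΔX − sin φ sin λ·ΔY + cos φ·ΔZ = −(-0.020353)(0.955389)(-486.1) − (-0.020353)(0.295351)(-383.6) + (0.999793)(236.1) = 224.29 m.
1° of latitude spans πR/180 = 111177 m, so Δφ = 224.29 / 111177 × 3600 = 7.263″.

Δφ = 7.3″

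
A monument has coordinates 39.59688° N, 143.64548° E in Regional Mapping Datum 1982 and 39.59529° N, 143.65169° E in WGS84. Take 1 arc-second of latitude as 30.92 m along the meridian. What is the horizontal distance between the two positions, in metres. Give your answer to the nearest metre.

561 m

Δφ = 39.59529° − 39.59688° = -0.00159°; Δλ = 143.65169° − 143.64548° = +0.00621°.
1° of latitude = 3600 × 30.92 = 111312 m.
ΔN = Δφ × 111312 = -177.0 m; ΔE = Δλ × 111312 × cos(39.59688°) = +0.00621 × 111312 × 0.770548 = 532.6 m.
Distance = √(ΔE² + ΔN²) = √(532.6² + (-177.0)²) = 561.3 m.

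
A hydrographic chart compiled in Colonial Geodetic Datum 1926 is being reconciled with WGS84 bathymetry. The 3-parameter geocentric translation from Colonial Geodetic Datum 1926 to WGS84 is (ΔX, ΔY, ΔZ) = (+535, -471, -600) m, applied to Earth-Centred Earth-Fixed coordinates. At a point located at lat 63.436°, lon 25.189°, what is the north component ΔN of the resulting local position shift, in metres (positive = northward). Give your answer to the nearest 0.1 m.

ΔN = -522.0 m

At φ = 63.436°, λ = 25.189°: sin φ = 0.894435, cos φ = 0.447197, sin λ = 0.425606, cos λ = 0.904909.
ΔN = −sin φ cos λ·ΔX − sin φ sin λ·ΔY + cos φ·ΔZ = −(0.894435)(0.904909)(535) − (0.894435)(0.425606)(-471) + (0.447197)(-600) = -522.04 m.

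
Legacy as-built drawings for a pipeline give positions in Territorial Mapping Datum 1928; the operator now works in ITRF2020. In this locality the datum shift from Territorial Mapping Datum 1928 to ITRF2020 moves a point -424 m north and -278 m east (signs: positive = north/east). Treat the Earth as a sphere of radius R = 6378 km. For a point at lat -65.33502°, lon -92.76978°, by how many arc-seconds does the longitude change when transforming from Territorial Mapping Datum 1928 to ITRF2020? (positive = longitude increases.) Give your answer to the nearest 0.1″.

Δλ = -21.5″

At latitude -65.33502°, cos φ = 0.417312.
One radian of longitude at latitude φ spans R cos φ, so Δλ = ΔE / (R cos φ) = -278.0 / (6378000 × 0.417312) = -1.0445e-04 rad = -21.544″.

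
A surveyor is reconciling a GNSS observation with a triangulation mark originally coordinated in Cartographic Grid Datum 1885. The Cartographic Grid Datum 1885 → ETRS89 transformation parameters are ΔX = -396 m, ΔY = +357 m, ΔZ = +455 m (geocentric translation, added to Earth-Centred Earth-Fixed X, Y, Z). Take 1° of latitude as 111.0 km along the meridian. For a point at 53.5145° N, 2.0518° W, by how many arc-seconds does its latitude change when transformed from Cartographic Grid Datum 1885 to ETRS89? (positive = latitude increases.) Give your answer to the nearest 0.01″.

Δφ = 19.43″

sin φ = 0.804007, cos φ = 0.594619, sin λ = -0.035803, cos λ = 0.999359.
North component: ΔN = −sin φ cos λ·ΔX − sin φ sin λ·ΔY + cos φ·ΔZ = −(0.804007)(0.999359)(-396) − (0.804007)(-0.035803)(357) + (0.594619)(455) = 599.01 m.
1° of latitude spans 111000 m, so Δφ = 599.01 / 111000 × 3600 = 19.427″.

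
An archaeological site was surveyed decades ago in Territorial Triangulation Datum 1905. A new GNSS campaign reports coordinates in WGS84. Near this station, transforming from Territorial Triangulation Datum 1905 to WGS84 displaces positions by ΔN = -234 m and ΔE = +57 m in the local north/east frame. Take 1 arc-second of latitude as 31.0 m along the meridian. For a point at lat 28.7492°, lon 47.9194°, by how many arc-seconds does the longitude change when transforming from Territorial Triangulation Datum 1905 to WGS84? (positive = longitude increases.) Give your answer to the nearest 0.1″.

Δλ = 2.1″

At latitude 28.7492°, cos φ = 0.876733.
1″ of longitude at this latitude = 31.00 × cos φ = 27.1787 m, so Δλ = 57.0 / 27.1787 = 2.097″.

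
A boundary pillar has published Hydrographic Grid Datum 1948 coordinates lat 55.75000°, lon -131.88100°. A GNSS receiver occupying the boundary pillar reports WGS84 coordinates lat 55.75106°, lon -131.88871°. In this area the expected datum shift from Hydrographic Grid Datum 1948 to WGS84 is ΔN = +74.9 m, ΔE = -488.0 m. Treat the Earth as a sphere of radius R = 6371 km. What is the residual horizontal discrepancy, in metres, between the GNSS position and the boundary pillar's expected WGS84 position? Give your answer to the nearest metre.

43 m

Observed coordinate differences: Δφ = +0.00106°, Δλ = -0.00771°.
Converting to metres (1° lat = 111195 m, cos φ = 0.562805): observed ΔN = 117.9 m, observed ΔE = -482.5 m.
Subtracting the expected shift leaves a residual of 117.9 − (74.9) = 43.0 m north and -482.5 − (-488.0) = 5.5 m east.
Residual distance = √(43.0² + 5.5²) = 43.3 m.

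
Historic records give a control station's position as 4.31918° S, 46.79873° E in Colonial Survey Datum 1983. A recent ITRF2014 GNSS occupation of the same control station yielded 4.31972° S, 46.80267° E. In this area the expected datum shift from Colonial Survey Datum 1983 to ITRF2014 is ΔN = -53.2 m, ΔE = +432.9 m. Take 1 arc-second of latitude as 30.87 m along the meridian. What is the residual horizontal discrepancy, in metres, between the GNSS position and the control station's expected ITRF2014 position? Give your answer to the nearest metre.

Observed coordinate differences: Δφ = -0.00054°, Δλ = +0.00394°.
Converting to metres (1° lat = 111132 m, cos φ = 0.997160): observed ΔN = -60.0 m, observed ΔE = 436.6 m.
Subtracting the expected shift leaves a residual of -60.0 − (-53.2) = -6.8 m north and 436.6 − (432.9) = 3.7 m east.
Residual distance = √((-6.8)² + 3.7²) = 7.8 m.

8 m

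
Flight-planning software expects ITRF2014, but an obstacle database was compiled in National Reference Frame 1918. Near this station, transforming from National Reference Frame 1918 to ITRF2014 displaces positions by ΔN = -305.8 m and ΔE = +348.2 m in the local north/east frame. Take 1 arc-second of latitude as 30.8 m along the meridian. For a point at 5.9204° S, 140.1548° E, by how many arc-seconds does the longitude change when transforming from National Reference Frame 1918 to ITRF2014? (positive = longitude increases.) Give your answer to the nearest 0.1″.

Δλ = 11.4″

At latitude -5.9204°, cos φ = 0.994666.
1″ of longitude at this latitude = 30.80 × cos φ = 30.6357 m, so Δλ = 348.2 / 30.6357 = 11.366″.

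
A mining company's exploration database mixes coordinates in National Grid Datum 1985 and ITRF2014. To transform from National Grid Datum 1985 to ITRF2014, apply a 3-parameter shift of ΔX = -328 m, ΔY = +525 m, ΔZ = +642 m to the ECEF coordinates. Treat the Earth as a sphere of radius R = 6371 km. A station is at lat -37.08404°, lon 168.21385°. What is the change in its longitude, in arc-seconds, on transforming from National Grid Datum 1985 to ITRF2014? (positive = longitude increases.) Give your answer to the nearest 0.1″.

sin φ = -0.602986, cos φ = 0.797752, sin λ = 0.204259, cos λ = -0.978917.
East component: ΔE = −sin λ·ΔX + cos λ·ΔY = −(0.204259)(-328) + (-0.978917)(525) = -446.93 m.
1° of latitude spans πR/180 = 111195 m; at latitude φ, 1° of longitude spans that × cos φ = 88706.0 m, so Δλ = -446.93 / 88706.0 × 3600 = -18.138″.

Δλ = -18.1″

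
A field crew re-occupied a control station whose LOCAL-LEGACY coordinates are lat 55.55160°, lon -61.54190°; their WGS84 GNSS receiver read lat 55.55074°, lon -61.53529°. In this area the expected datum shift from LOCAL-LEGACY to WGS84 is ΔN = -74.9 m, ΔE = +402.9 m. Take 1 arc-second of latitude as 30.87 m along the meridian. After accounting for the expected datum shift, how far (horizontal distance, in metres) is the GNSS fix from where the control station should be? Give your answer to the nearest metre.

Observed coordinate differences: Δφ = -0.00086°, Δλ = +0.00661°.
Converting to metres (1° lat = 111132 m, cos φ = 0.565664): observed ΔN = -95.6 m, observed ΔE = 415.5 m.
Subtracting the expected shift leaves a residual of -95.6 − (-74.9) = -20.7 m north and 415.5 − (402.9) = 12.6 m east.
Residual distance = √((-20.7)² + 12.6²) = 24.2 m.

24 m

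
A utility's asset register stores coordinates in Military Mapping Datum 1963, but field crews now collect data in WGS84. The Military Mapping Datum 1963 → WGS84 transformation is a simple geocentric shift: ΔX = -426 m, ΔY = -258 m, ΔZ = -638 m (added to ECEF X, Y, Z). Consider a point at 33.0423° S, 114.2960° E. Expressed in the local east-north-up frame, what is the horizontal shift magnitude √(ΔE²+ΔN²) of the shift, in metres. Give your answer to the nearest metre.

The local east axis at (φ, λ) is (−sin λ, cos λ, 0), so ΔE = −sin(114.2960°)·(-426) + cos(114.2960°)·(-258) = 494.42 m.
The local north axis is (−sin φ cos λ, −sin φ sin λ, cos φ), giving ΔN = 95.572 − 128.217 − 534.815 = -567.46 m.
Horizontal magnitude = √(ΔE² + ΔN²) = √(494.42² + (-567.46)²) = 752.64 m.

753 m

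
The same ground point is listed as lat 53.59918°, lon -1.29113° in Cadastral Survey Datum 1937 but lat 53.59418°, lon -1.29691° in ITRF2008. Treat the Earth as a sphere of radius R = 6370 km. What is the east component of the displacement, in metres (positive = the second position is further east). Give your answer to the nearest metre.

Δφ = 53.59418° − 53.59918° = -0.00500°; Δλ = -1.29691° − -1.29113° = -0.00578°.
1° along a meridian = πR/180 = 111177 m.
ΔN = Δφ × 111177 = -555.9 m; ΔE = Δλ × 111177 × cos(53.59918°) = -0.00578 × 111177 × 0.593430 = -381.3 m.

ΔE = -381 m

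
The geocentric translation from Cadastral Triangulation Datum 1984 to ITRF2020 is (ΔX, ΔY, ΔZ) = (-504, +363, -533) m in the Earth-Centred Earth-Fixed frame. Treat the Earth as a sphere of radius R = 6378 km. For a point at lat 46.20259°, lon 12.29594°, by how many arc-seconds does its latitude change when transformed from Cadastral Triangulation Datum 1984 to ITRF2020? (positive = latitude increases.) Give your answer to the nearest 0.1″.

sin φ = 0.721792, cos φ = 0.692111, sin λ = 0.212961, cos λ = 0.977061.
North component: ΔN = −sin φ cos λ·ΔX − sin φ sin λ·ΔY + cos φ·ΔZ = −(0.721792)(0.977061)(-504) − (0.721792)(0.212961)(363) + (0.692111)(-533) = -69.25 m.
1° of latitude spans πR/180 = 111317 m, so Δφ = -69.25 / 111317 × 3600 = -2.240″.

Δφ = -2.2″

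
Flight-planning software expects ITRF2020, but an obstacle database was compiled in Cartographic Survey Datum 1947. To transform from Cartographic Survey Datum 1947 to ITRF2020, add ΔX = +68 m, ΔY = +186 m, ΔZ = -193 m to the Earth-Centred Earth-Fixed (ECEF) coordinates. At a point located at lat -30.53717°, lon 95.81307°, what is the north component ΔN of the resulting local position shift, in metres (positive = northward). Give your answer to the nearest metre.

At φ = -30.53717°, λ = 95.81307°: sin φ = -0.508097, cos φ = 0.861300, sin λ = 0.994858, cos λ = -0.101283.
ΔN = −sin φ cos λ·ΔX − sin φ sin λ·ΔY + cos φ·ΔZ = −(-0.508097)(-0.101283)(68) − (-0.508097)(0.994858)(186) + (0.861300)(-193) = -75.71 m.

ΔN = -76 m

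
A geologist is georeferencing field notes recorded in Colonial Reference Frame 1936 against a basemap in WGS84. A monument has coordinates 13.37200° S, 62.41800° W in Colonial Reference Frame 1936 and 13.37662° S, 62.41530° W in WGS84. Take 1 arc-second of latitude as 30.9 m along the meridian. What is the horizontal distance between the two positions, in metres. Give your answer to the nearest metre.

591 m

Δφ = -13.37662° − -13.37200° = -0.00462°; Δλ = -62.41530° − -62.41800° = +0.00270°.
1° of latitude = 3600 × 30.90 = 111240 m.
ΔN = Δφ × 111240 = -513.9 m; ΔE = Δλ × 111240 × cos(-13.37200°) = +0.00270 × 111240 × 0.972889 = 292.2 m.
Distance = √(ΔE² + ΔN²) = √(292.2² + (-513.9)²) = 591.2 m.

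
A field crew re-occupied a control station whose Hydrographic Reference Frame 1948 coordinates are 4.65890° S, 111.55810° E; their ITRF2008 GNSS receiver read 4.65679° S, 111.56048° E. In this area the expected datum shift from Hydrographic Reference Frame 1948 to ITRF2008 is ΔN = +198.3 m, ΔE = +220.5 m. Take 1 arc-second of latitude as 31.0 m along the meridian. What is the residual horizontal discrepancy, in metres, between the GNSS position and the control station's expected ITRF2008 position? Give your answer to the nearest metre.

Observed coordinate differences: Δφ = +0.00211°, Δλ = +0.00238°.
Converting to metres (1° lat = 111600 m, cos φ = 0.996696): observed ΔN = 235.5 m, observed ΔE = 264.7 m.
Subtracting the expected shift leaves a residual of 235.5 − (198.3) = 37.2 m north and 264.7 − (220.5) = 44.2 m east.
Residual distance = √(37.2² + 44.2²) = 57.8 m.

58 m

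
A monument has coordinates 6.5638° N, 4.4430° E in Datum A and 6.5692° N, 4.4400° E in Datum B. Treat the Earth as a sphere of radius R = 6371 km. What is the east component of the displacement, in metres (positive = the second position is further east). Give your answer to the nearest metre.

ΔE = -331 m

Δφ = 6.5692° − 6.5638° = +0.0054°; Δλ = 4.4400° − 4.4430° = -0.0030°.
1° along a meridian = πR/180 = 111195 m.
ΔN = Δφ × 111195 = 600.5 m; ΔE = Δλ × 111195 × cos(6.5638°) = -0.0030 × 111195 × 0.993445 = -331.4 m.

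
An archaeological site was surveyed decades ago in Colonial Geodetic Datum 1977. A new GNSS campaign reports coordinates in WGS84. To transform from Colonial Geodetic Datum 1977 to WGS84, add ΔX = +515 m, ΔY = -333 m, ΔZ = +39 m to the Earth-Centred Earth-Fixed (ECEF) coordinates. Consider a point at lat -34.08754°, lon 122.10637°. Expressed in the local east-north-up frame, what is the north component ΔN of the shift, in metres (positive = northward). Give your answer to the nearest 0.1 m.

The local north axis is (−sin φ cos λ, −sin φ sin λ, cos φ), giving ΔN = -153.408 − 158.090 + 32.299 = -279.20 m.

ΔN = -279.2 m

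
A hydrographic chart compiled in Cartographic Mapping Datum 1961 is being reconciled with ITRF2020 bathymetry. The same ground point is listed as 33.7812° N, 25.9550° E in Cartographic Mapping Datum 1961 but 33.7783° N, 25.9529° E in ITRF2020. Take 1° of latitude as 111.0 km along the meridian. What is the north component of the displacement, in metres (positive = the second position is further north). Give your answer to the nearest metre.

Δφ = 33.7783° − 33.7812° = -0.0029°; Δλ = 25.9529° − 25.9550° = -0.0021°.
ΔN = Δφ × 111000 = -321.9 m; ΔE = Δλ × 111000 × cos(33.7812°) = -0.0021 × 111000 × 0.831167 = -193.7 m.

ΔN = -322 m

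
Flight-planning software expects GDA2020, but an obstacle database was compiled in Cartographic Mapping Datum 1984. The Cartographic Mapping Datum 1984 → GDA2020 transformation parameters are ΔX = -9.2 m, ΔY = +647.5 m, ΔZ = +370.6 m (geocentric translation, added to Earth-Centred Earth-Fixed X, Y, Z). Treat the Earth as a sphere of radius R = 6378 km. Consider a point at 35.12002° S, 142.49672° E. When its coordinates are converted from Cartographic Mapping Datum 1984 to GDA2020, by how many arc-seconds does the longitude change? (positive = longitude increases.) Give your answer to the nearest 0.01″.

sin φ = -0.575291, cos φ = 0.817949, sin λ = 0.608807, cos λ = -0.793318.
East component: ΔE = −sin λ·ΔX + cos λ·ΔY = −(0.608807)(-9.2) + (-0.793318)(647.5) = -508.07 m.
1° of latitude spans πR/180 = 111317 m; at latitude φ, 1° of longitude spans that × cos φ = 91051.7 m, so Δλ = -508.07 / 91051.7 × 3600 = -20.088″.

Δλ = -20.09″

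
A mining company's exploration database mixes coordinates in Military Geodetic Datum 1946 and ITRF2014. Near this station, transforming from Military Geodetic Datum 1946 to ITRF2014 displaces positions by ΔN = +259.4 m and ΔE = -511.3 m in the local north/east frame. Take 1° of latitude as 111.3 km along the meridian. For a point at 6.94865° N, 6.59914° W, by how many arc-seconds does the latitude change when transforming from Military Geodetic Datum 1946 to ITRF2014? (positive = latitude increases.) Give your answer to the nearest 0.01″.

1° of latitude = 111.3 km, so Δφ = 259.4 / 111300 = 0.0023306° = 8.390″.

Δφ = 8.39″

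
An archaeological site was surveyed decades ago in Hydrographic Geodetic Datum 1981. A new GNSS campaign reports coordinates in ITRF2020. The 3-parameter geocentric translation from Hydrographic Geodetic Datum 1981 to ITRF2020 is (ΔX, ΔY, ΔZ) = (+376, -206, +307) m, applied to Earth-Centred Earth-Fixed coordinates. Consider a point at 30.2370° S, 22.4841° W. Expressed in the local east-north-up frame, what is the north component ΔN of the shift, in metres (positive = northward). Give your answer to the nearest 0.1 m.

The local north axis is (−sin φ cos λ, −sin φ sin λ, cos φ), giving ΔN = 174.952 + 39.672 + 265.233 = 479.86 m.

ΔN = 479.9 m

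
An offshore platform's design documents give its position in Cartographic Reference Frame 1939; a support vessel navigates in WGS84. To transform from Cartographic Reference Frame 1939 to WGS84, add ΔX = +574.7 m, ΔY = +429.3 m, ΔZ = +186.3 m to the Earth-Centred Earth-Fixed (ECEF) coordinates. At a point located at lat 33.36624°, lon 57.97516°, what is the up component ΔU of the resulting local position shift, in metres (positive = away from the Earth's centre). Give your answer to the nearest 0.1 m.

ΔU = 661.0 m

At φ = 33.36624°, λ = 57.97516°: sin φ = 0.549989, cos φ = 0.835172, sin λ = 0.847818, cos λ = 0.530287.
ΔU = cos φ cos λ·ΔX + cos φ sin λ·ΔY + sin φ·ΔZ = (0.835172)(0.530287)(574.7) + (0.835172)(0.847818)(429.3) + (0.549989)(186.3) = 660.96 m.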